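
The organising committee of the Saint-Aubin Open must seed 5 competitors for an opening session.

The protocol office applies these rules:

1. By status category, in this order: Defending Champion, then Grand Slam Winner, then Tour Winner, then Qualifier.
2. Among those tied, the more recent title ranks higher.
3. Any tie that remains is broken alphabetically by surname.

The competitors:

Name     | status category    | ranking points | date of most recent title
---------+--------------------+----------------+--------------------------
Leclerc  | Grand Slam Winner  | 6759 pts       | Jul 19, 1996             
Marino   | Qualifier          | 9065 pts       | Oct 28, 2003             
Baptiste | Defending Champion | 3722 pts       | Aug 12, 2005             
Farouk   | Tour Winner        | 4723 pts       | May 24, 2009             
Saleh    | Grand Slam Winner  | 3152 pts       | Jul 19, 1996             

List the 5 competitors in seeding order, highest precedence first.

By status category: Baptiste (Defending Champion); then Leclerc and Saleh (Grand Slam Winner); then Farouk (Tour Winner); then Marino (Qualifier).
Leclerc and Saleh both have date of most recent title Jul 19, 1996, so the next rule applies.
Among Leclerc and Saleh, alphabetically by surname: Leclerc before Saleh.
Full order: Baptiste, Leclerc, Saleh, Farouk, Marino.

Baptiste, Leclerc, Saleh, Farouk, Marino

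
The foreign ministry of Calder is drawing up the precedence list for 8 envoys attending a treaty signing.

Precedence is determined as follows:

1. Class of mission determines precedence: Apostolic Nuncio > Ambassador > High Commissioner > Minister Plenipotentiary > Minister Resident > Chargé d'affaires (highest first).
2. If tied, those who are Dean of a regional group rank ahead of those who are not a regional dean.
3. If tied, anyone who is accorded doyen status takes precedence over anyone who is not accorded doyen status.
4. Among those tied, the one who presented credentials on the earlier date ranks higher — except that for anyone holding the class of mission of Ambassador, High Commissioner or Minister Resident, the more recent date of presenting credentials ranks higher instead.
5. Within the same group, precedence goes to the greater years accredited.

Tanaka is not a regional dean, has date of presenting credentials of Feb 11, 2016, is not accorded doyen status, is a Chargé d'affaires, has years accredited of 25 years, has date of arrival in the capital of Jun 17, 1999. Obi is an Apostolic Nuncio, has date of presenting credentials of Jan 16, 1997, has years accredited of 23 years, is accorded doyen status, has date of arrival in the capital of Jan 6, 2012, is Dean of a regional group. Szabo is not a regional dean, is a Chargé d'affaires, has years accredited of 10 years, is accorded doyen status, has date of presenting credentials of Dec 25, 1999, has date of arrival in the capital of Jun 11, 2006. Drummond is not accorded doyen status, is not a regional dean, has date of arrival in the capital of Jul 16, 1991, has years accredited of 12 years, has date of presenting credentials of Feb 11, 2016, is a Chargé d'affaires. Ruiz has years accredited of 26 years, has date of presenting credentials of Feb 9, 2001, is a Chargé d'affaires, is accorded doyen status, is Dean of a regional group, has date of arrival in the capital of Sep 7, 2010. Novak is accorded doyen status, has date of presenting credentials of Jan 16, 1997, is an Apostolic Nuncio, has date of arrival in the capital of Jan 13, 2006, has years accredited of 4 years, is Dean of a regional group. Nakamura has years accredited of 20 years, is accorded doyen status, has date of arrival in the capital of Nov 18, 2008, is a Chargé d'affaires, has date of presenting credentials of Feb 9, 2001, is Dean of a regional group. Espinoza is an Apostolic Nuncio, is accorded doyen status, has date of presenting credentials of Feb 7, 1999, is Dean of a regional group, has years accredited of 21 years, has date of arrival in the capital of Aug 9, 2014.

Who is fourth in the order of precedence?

By class of mission: Obi, Novak and Espinoza (Apostolic Nuncio); then Ruiz, Nakamura, Szabo, Tanaka and Drummond (Chargé d'affaires).
Obi, Novak and Espinoza are each Dean of a regional group, so the next rule applies.
Obi, Novak and Espinoza are each accorded doyen status, so the next rule applies.
Among Obi, Novak and Espinoza, by date of presenting credentials (earlier first): Obi and Novak (Jan 16, 1997) before Espinoza (Feb 7, 1999).
Among Obi and Novak, by years accredited (higher first): Obi (23 years) before Novak (4 years).
Among Ruiz, Nakamura, Szabo, Tanaka and Drummond, Dean of a regional group before not a regional dean: Ruiz and Nakamura (Dean of a regional group) before Szabo, Tanaka and Drummond (not a regional dean).
Ruiz and Nakamura are each accorded doyen status, so the next rule applies.
Ruiz and Nakamura both have date of presenting credentials Feb 9, 2001, so the next rule applies.
Among Ruiz and Nakamura, by years accredited (higher first): Ruiz (26 years) before Nakamura (20 years).
Among Szabo, Tanaka and Drummond, accorded doyen status before not accorded doyen status: Szabo (accorded doyen status) before Tanaka and Drummond (not accorded doyen status).
Tanaka and Drummond both have date of presenting credentials Feb 11, 2016, so the next rule applies.
Among Tanaka and Drummond, by years accredited (higher first): Tanaka (25 years) before Drummond (12 years).
Order: Obi, Novak, Espinoza, Ruiz, Nakamura, Szabo, Tanaka, Drummond.

Ruiz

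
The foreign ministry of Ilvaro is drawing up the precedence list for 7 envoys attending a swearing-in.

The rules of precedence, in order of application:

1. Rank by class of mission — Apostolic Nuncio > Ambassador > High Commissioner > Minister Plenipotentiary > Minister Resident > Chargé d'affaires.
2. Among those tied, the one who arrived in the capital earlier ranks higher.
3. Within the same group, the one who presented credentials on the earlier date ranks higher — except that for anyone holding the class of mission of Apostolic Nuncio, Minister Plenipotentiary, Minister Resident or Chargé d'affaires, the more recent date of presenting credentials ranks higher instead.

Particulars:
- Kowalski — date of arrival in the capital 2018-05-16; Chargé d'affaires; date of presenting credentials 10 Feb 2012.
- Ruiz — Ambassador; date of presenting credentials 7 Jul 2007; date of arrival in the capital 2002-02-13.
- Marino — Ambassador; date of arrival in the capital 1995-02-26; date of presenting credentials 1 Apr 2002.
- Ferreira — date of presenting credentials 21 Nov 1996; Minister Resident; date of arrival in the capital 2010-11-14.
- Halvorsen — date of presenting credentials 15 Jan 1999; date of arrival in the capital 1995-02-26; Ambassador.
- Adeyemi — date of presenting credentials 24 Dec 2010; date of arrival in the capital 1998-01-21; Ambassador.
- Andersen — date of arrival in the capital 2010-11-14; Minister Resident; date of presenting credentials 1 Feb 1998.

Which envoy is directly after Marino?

Adeyemi

By class of mission: Halvorsen, Marino, Adeyemi and Ruiz (Ambassador); then Andersen and Ferreira (Minister Resident); then Kowalski (Chargé d'affaires).
Among Halvorsen, Marino, Adeyemi and Ruiz, by date of arrival in the capital (earlier first): Halvorsen and Marino (1995-02-26) before Adeyemi (1998-01-21) before Ruiz (2002-02-13).
Among Halvorsen and Marino, by date of presenting credentials (earlier first): Halvorsen (15 Jan 1999) before Marino (1 Apr 2002).
Andersen and Ferreira both have date of arrival in the capital 2010-11-14, so the next rule applies.
Among Andersen and Ferreira, by date of presenting credentials (later first) (reversed rule for this group): Andersen (1 Feb 1998) before Ferreira (21 Nov 1996).
Order: Halvorsen, Marino, Adeyemi, Ruiz, Andersen, Ferreira, Kowalski.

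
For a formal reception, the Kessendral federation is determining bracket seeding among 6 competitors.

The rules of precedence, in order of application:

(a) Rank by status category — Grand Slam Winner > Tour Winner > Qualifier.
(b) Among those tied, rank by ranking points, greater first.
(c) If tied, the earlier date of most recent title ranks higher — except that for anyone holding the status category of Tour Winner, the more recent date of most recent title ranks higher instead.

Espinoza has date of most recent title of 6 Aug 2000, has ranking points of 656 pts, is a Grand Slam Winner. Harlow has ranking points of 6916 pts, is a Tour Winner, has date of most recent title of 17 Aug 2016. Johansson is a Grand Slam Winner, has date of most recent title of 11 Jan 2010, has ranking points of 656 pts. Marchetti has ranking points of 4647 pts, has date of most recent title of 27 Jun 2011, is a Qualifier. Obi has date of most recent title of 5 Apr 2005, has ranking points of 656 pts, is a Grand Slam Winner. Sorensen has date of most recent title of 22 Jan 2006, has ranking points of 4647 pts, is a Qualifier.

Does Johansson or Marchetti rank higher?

By status category: Espinoza, Obi and Johansson (Grand Slam Winner); then Harlow (Tour Winner); then Sorensen and Marchetti (Qualifier).
Espinoza, Obi and Johansson all have ranking points 656 pts, so the next rule applies.
Among Espinoza, Obi and Johansson, by date of most recent title (earlier first): Espinoza (6 Aug 2000) before Obi (5 Apr 2005) before Johansson (11 Jan 2010).
Sorensen and Marchetti both have ranking points 4647 pts, so the next rule applies.
Among Sorensen and Marchetti, by date of most recent title (earlier first): Sorensen (22 Jan 2006) before Marchetti (27 Jun 2011).
So Johansson takes precedence.

Johansson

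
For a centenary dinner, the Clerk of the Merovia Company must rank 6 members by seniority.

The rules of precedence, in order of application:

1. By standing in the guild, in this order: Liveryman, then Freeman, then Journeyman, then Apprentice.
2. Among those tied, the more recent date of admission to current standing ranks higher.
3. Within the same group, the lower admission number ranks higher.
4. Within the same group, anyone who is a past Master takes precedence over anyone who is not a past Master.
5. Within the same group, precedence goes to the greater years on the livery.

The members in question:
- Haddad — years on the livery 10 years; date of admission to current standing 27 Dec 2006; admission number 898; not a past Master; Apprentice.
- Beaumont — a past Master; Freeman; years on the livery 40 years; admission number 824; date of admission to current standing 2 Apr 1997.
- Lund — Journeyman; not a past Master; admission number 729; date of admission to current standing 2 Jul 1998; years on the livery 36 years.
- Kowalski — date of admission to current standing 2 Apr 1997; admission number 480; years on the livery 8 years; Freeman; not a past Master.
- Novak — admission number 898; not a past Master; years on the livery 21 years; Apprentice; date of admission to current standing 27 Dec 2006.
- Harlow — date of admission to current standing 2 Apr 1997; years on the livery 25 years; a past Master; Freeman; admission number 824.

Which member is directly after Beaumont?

Harlow

By standing in the guild: Kowalski, Beaumont and Harlow (Freeman); then Lund (Journeyman); then Novak and Haddad (Apprentice).
Kowalski, Beaumont and Harlow all have date of admission to current standing 2 Apr 1997, so the next rule applies.
Among Kowalski, Beaumont and Harlow, by admission number (lower first): Kowalski (480) before Beaumont and Harlow (824).
Beaumont and Harlow are each a past Master, so the next rule applies.
Among Beaumont and Harlow, by years on the livery (higher first): Beaumont (40 years) before Harlow (25 years).
Novak and Haddad both have date of admission to current standing 27 Dec 2006, so the next rule applies.
Novak and Haddad both have admission number 898, so the next rule applies.
Novak and Haddad are each not a past Master, so the next rule applies.
Among Novak and Haddad, by years on the livery (higher first): Novak (21 years) before Haddad (10 years).
Order: Kowalski, Beaumont, Harlow, Lund, Novak, Haddad.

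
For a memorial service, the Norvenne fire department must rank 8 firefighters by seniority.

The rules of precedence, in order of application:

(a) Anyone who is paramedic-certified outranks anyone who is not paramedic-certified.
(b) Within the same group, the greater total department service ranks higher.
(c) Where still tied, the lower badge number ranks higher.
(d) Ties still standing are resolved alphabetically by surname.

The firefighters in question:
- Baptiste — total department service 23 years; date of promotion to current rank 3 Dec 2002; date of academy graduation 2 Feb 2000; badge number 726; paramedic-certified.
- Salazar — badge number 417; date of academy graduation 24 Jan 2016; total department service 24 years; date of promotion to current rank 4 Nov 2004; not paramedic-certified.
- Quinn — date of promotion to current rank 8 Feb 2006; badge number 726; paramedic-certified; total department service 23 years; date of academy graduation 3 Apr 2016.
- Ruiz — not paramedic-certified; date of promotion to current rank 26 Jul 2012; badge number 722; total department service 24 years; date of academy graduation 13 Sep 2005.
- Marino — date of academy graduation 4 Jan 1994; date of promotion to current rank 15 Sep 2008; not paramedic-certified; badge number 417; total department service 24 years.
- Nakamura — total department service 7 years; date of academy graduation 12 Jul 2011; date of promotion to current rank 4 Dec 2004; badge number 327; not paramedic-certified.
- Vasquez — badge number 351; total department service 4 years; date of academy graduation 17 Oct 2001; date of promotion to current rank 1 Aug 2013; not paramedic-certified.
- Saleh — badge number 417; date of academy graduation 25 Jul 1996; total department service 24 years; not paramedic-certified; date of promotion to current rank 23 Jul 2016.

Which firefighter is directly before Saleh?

By the first rule: Baptiste and Quinn (both paramedic-certified); then Marino, Salazar, Saleh, Ruiz, Nakamura and Vasquez (each not paramedic-certified).
Baptiste and Quinn both have total department service 23 years, so the next rule applies.
Baptiste and Quinn both have badge number 726, so the next rule applies.
Among Baptiste and Quinn, alphabetically by surname: Baptiste before Quinn.
Among Marino, Salazar, Saleh, Ruiz, Nakamura and Vasquez, by total department service (higher first): Marino, Salazar, Saleh and Ruiz (24 years) before Nakamura (7 years) before Vasquez (4 years).
Among Marino, Salazar, Saleh and Ruiz, by badge number (lower first): Marino, Salazar and Saleh (417) before Ruiz (722).
Among Marino, Salazar and Saleh, alphabetically by surname: Marino before Salazar before Saleh.
Order: Baptiste, Quinn, Marino, Salazar, Saleh, Ruiz, Nakamura, Vasquez.

Salazar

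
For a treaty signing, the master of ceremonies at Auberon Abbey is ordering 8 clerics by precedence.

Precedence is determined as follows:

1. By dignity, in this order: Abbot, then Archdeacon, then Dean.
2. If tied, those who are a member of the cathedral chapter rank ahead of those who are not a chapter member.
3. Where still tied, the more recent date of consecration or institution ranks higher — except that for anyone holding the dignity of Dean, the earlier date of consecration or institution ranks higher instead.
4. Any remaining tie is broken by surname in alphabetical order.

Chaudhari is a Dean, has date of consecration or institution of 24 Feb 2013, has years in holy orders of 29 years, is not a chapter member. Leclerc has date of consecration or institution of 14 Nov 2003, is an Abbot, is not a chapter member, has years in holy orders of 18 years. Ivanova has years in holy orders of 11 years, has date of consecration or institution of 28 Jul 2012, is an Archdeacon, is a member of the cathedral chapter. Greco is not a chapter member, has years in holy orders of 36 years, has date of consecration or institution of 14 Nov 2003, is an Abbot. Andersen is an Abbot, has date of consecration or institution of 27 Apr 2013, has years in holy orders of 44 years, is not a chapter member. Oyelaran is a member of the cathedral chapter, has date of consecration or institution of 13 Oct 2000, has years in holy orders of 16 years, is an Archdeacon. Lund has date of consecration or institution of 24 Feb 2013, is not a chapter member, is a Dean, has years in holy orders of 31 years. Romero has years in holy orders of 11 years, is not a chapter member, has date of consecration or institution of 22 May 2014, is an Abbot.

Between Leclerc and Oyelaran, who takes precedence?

Leclerc

By dignity: Romero, Andersen, Greco and Leclerc (Abbot); then Ivanova and Oyelaran (Archdeacon); then Chaudhari and Lund (Dean).
Romero, Andersen, Greco and Leclerc are each not a chapter member, so the next rule applies.
Among Romero, Andersen, Greco and Leclerc, by date of consecration or institution (later first): Romero (22 May 2014) before Andersen (27 Apr 2013) before Greco and Leclerc (14 Nov 2003).
Among Greco and Leclerc, alphabetically by surname: Greco before Leclerc.
Ivanova and Oyelaran are each a member of the cathedral chapter, so the next rule applies.
Among Ivanova and Oyelaran, by date of consecration or institution (later first): Ivanova (28 Jul 2012) before Oyelaran (13 Oct 2000).
Chaudhari and Lund are each not a chapter member, so the next rule applies.
Chaudhari and Lund both have date of consecration or institution 24 Feb 2013, so the next rule applies.
Among Chaudhari and Lund, alphabetically by surname: Chaudhari before Lund.
So Leclerc takes precedence.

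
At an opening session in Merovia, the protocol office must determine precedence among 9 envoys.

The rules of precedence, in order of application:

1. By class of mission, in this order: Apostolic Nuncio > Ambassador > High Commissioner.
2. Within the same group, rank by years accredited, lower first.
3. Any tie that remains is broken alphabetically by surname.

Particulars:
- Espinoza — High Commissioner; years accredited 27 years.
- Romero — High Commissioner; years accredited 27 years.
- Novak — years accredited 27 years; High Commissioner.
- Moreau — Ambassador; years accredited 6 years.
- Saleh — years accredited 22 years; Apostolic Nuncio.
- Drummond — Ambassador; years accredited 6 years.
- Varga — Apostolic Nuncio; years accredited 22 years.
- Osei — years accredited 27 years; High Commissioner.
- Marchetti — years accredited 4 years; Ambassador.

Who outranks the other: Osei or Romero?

By class of mission: Saleh and Varga (Apostolic Nuncio); then Marchetti, Drummond and Moreau (Ambassador); then Espinoza, Novak, Osei and Romero (High Commissioner).
Saleh and Varga both have years accredited 22 years, so the next rule applies.
Among Saleh and Varga, alphabetically by surname: Saleh before Varga.
Among Marchetti, Drummond and Moreau, by years accredited (lower first): Marchetti (4 years) before Drummond and Moreau (6 years).
Among Drummond and Moreau, alphabetically by surname: Drummond before Moreau.
Espinoza, Novak, Osei and Romero all have years accredited 27 years, so the next rule applies.
Among Espinoza, Novak, Osei and Romero, alphabetically by surname: Espinoza before Novak before Osei before Romero.
So Osei takes precedence.

Osei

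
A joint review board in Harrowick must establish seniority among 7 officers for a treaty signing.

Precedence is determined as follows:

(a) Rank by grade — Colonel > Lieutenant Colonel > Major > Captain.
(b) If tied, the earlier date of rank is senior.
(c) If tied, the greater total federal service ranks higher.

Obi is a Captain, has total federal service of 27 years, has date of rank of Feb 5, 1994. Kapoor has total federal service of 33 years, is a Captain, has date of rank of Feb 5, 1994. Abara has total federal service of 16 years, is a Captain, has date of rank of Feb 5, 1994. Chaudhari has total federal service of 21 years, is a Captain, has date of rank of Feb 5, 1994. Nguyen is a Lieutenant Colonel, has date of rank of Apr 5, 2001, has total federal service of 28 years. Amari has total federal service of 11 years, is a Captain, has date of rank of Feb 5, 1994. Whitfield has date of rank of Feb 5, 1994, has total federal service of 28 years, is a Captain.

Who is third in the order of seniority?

Whitfield

By grade: Nguyen (Lieutenant Colonel); then Kapoor, Whitfield, Obi, Chaudhari, Abara and Amari (Captain).
Kapoor, Whitfield, Obi, Chaudhari, Abara and Amari all have date of rank Feb 5, 1994, so the next rule applies.
Among Kapoor, Whitfield, Obi, Chaudhari, Abara and Amari, by total federal service (higher first): Kapoor (33 years) before Whitfield (28 years) before Obi (27 years) before Chaudhari (21 years) before Abara (16 years) before Amari (11 years).
Order: Nguyen, Kapoor, Whitfield, Obi, Chaudhari, Abara, Amari.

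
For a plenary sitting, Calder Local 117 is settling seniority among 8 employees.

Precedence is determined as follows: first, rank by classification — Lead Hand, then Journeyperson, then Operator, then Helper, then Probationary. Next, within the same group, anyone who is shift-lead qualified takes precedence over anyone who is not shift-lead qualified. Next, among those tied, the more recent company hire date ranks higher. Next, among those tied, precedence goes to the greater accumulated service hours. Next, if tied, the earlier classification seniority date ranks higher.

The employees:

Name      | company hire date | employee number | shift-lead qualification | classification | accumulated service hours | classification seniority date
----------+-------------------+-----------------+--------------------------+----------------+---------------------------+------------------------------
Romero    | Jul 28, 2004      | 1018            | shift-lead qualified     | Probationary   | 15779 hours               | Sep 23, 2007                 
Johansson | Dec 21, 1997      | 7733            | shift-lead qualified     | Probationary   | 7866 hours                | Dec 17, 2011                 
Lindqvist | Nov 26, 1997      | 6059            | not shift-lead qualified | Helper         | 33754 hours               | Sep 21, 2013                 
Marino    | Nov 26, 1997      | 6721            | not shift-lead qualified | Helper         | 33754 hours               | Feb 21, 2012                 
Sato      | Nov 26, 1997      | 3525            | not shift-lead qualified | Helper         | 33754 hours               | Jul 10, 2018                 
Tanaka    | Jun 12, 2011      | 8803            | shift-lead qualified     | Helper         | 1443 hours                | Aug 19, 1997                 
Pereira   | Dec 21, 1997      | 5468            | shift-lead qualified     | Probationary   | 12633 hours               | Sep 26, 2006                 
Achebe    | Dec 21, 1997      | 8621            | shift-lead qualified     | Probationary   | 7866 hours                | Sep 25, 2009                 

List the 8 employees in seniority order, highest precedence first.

Tanaka, Marino, Lindqvist, Sato, Romero, Pereira, Achebe, Johansson

By classification: Tanaka, Marino, Lindqvist and Sato (Helper); then Romero, Pereira, Achebe and Johansson (Probationary).
Among Tanaka, Marino, Lindqvist and Sato, shift-lead qualified before not shift-lead qualified: Tanaka (shift-lead qualified) before Marino, Lindqvist and Sato (not shift-lead qualified).
Marino, Lindqvist and Sato all have company hire date Nov 26, 1997, so the next rule applies.
Marino, Lindqvist and Sato all have accumulated service hours 33754 hours, so the next rule applies.
Among Marino, Lindqvist and Sato, by classification seniority date (earlier first): Marino (Feb 21, 2012) before Lindqvist (Sep 21, 2013) before Sato (Jul 10, 2018).
Romero, Pereira, Achebe and Johansson are each shift-lead qualified, so the next rule applies.
Among Romero, Pereira, Achebe and Johansson, by company hire date (later first): Romero (Jul 28, 2004) before Pereira, Achebe and Johansson (Dec 21, 1997).
Among Pereira, Achebe and Johansson, by accumulated service hours (higher first): Pereira (12633 hours) before Achebe and Johansson (7866 hours).
Among Achebe and Johansson, by classification seniority date (earlier first): Achebe (Sep 25, 2009) before Johansson (Dec 17, 2011).
Full order: Tanaka, Marino, Lindqvist, Sato, Romero, Pereira, Achebe, Johansson.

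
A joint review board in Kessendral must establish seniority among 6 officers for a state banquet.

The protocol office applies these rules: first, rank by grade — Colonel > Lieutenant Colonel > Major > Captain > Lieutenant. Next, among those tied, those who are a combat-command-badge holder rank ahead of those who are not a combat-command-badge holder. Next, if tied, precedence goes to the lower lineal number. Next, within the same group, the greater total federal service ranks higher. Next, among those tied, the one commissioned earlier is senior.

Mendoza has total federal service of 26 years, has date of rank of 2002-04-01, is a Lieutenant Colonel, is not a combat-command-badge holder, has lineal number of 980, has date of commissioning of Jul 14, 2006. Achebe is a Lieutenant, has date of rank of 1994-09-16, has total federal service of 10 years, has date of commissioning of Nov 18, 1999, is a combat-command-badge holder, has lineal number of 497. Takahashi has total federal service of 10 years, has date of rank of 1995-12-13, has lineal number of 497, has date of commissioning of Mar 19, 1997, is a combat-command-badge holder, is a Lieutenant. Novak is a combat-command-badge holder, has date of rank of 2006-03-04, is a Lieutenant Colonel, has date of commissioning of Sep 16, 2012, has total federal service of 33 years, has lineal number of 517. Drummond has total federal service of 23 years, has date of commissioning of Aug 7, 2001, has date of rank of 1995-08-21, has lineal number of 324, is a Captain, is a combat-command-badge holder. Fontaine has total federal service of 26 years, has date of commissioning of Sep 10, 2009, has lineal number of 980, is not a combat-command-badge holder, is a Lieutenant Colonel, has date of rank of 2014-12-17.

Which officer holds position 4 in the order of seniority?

By grade: Novak, Mendoza and Fontaine (Lieutenant Colonel); then Drummond (Captain); then Takahashi and Achebe (Lieutenant).
Among Novak, Mendoza and Fontaine, a combat-command-badge holder before not a combat-command-badge holder: Novak (a combat-command-badge holder) before Mendoza and Fontaine (not a combat-command-badge holder).
Mendoza and Fontaine both have lineal number 980, so the next rule applies.
Mendoza and Fontaine both have total federal service 26 years, so the next rule applies.
Among Mendoza and Fontaine, by date of commissioning (earlier first): Mendoza (Jul 14, 2006) before Fontaine (Sep 10, 2009).
Takahashi and Achebe are each a combat-command-badge holder, so the next rule applies.
Takahashi and Achebe both have lineal number 497, so the next rule applies.
Takahashi and Achebe both have total federal service 10 years, so the next rule applies.
Among Takahashi and Achebe, by date of commissioning (earlier first): Takahashi (Mar 19, 1997) before Achebe (Nov 18, 1999).
Order: Novak, Mendoza, Fontaine, Drummond, Takahashi, Achebe.

Drummond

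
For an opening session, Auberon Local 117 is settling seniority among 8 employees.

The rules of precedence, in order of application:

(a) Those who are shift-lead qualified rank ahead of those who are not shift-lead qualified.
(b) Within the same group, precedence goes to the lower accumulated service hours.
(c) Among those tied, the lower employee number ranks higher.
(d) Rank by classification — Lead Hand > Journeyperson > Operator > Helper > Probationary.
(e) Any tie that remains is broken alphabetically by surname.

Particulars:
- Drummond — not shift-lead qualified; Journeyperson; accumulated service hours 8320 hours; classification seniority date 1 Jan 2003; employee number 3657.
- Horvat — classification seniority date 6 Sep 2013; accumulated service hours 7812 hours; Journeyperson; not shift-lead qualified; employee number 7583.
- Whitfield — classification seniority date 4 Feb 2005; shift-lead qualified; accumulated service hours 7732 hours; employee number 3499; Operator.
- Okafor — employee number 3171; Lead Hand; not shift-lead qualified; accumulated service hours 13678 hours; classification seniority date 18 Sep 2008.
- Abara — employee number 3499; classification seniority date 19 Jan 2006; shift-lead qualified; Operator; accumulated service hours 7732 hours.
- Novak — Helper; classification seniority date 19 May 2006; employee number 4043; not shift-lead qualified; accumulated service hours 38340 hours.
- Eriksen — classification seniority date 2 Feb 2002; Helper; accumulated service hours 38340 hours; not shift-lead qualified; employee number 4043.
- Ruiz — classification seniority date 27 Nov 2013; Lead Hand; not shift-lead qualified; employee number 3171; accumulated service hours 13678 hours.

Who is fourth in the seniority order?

Drummond

By the first rule: Abara and Whitfield (both shift-lead qualified); then Horvat, Drummond, Okafor, Ruiz, Eriksen and Novak (each not shift-lead qualified).
Abara and Whitfield both have accumulated service hours 7732 hours, so the next rule applies.
Abara and Whitfield both have employee number 3499, so the next rule applies.
Abara and Whitfield are each Operator, so the next rule applies.
Among Abara and Whitfield, alphabetically by surname: Abara before Whitfield.
Among Horvat, Drummond, Okafor, Ruiz, Eriksen and Novak, by accumulated service hours (lower first): Horvat (7812 hours) before Drummond (8320 hours) before Okafor and Ruiz (13678 hours) before Eriksen and Novak (38340 hours).
Okafor and Ruiz both have employee number 3171, so the next rule applies.
Okafor and Ruiz are each Lead Hand, so the next rule applies.
Among Okafor and Ruiz, alphabetically by surname: Okafor before Ruiz.
Eriksen and Novak both have employee number 4043, so the next rule applies.
Eriksen and Novak are each Helper, so the next rule applies.
Among Eriksen and Novak, alphabetically by surname: Eriksen before Novak.
Order: Abara, Whitfield, Horvat, Drummond, Okafor, Ruiz, Eriksen, Novak.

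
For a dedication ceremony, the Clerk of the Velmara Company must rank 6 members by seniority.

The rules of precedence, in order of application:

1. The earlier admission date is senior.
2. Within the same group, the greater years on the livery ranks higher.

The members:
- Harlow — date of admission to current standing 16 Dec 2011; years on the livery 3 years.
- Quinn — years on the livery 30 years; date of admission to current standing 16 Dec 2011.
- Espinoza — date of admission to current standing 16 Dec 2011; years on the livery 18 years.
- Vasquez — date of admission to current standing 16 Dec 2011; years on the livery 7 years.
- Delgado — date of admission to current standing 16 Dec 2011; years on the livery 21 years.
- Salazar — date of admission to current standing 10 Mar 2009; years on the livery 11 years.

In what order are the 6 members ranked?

By date of admission to current standing (earlier first): Salazar (10 Mar 2009); then Quinn, Delgado, Espinoza, Vasquez and Harlow (each 16 Dec 2011).
Among Quinn, Delgado, Espinoza, Vasquez and Harlow, by years on the livery (higher first): Quinn (30 years) before Delgado (21 years) before Espinoza (18 years) before Vasquez (7 years) before Harlow (3 years).
Full order: Salazar, Quinn, Delgado, Espinoza, Vasquez, Harlow.

Salazar, Quinn, Delgado, Espinoza, Vasquez, Harlow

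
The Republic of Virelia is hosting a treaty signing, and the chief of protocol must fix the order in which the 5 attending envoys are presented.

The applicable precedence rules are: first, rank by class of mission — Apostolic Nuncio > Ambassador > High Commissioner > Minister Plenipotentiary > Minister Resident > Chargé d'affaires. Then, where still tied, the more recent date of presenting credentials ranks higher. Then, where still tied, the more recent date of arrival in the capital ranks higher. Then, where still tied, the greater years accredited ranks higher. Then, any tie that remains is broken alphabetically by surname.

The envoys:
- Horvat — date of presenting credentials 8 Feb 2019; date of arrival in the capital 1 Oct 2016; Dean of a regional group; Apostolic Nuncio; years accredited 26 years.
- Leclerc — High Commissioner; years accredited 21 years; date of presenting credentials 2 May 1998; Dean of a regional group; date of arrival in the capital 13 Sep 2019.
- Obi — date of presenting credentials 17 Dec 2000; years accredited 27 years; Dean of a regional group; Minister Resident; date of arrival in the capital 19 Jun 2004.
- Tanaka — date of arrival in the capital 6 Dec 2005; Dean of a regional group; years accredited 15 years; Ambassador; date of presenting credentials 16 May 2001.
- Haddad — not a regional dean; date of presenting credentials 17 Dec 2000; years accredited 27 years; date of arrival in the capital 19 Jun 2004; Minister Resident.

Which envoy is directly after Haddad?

Obi

By class of mission: Horvat (Apostolic Nuncio); then Tanaka (Ambassador); then Leclerc (High Commissioner); then Haddad and Obi (Minister Resident).
Haddad and Obi both have date of presenting credentials 17 Dec 2000, so the next rule applies.
Haddad and Obi both have date of arrival in the capital 19 Jun 2004, so the next rule applies.
Haddad and Obi both have years accredited 27 years, so the next rule applies.
Among Haddad and Obi, alphabetically by surname: Haddad before Obi.
Order: Horvat, Tanaka, Leclerc, Haddad, Obi.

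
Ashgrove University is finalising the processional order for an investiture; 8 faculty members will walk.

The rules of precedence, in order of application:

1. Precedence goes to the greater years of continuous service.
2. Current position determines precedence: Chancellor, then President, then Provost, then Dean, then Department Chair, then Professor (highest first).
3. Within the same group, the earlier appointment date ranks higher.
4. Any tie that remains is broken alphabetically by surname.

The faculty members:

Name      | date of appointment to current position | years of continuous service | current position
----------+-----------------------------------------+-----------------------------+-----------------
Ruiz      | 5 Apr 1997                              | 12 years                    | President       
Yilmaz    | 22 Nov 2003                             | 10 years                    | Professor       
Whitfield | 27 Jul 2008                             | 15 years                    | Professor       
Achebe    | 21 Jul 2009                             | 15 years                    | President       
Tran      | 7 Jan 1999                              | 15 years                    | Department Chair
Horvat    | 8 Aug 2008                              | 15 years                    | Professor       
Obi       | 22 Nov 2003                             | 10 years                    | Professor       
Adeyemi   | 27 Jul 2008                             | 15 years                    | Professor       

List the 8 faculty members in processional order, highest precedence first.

By years of continuous service (higher first): Achebe, Tran, Adeyemi, Whitfield and Horvat (each 15 years); then Ruiz (12 years); then Obi and Yilmaz (both 10 years).
Among Achebe, Tran, Adeyemi, Whitfield and Horvat, by current position: Achebe (President) before Tran (Department Chair) before Adeyemi, Whitfield and Horvat (Professor).
Among Adeyemi, Whitfield and Horvat, by date of appointment to current position (earlier first): Adeyemi and Whitfield (27 Jul 2008) before Horvat (8 Aug 2008).
Among Adeyemi and Whitfield, alphabetically by surname: Adeyemi before Whitfield.
Obi and Yilmaz are each Professor, so the next rule applies.
Obi and Yilmaz both have date of appointment to current position 22 Nov 2003, so the next rule applies.
Among Obi and Yilmaz, alphabetically by surname: Obi before Yilmaz.
Full order: Achebe, Tran, Adeyemi, Whitfield, Horvat, Ruiz, Obi, Yilmaz.

Achebe, Tran, Adeyemi, Whitfield, Horvat, Ruiz, Obi, Yilmaz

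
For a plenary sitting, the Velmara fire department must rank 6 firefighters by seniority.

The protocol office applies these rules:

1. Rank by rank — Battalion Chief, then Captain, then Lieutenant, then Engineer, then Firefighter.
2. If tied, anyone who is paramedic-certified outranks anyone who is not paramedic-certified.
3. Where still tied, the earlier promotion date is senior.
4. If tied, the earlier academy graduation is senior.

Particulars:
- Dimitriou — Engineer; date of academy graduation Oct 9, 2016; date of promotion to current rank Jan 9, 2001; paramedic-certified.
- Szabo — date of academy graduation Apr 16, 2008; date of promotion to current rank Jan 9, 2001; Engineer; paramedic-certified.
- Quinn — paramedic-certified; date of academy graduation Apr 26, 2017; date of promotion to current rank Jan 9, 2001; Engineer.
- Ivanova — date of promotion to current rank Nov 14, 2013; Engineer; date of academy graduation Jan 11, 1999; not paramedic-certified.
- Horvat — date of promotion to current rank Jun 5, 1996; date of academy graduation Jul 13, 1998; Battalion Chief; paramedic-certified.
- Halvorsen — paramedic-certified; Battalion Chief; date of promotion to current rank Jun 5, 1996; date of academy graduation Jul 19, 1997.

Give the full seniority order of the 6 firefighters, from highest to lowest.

Halvorsen, Horvat, Szabo, Dimitriou, Quinn, Ivanova

By rank: Halvorsen and Horvat (Battalion Chief); then Szabo, Dimitriou, Quinn and Ivanova (Engineer).
Halvorsen and Horvat are each paramedic-certified, so the next rule applies.
Halvorsen and Horvat both have date of promotion to current rank Jun 5, 1996, so the next rule applies.
Among Halvorsen and Horvat, by date of academy graduation (earlier first): Halvorsen (Jul 19, 1997) before Horvat (Jul 13, 1998).
Among Szabo, Dimitriou, Quinn and Ivanova, paramedic-certified before not paramedic-certified: Szabo, Dimitriou and Quinn (paramedic-certified) before Ivanova (not paramedic-certified).
Szabo, Dimitriou and Quinn all have date of promotion to current rank Jan 9, 2001, so the next rule applies.
Among Szabo, Dimitriou and Quinn, by date of academy graduation (earlier first): Szabo (Apr 16, 2008) before Dimitriou (Oct 9, 2016) before Quinn (Apr 26, 2017).
Full order: Halvorsen, Horvat, Szabo, Dimitriou, Quinn, Ivanova.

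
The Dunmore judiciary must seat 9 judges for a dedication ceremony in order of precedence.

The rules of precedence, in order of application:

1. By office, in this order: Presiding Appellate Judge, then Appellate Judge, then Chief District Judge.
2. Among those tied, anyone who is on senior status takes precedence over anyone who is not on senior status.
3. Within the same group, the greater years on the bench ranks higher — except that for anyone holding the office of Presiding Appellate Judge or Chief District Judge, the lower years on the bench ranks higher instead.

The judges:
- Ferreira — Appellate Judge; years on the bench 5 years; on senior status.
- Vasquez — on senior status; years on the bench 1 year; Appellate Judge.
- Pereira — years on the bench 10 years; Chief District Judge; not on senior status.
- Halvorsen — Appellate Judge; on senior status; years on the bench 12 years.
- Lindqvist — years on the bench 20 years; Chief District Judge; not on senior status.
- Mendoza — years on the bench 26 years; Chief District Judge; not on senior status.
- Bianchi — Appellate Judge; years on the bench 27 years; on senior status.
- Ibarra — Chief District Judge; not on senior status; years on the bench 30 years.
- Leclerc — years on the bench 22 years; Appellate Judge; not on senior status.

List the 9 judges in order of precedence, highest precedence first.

By office: Bianchi, Halvorsen, Ferreira, Vasquez and Leclerc (Appellate Judge); then Pereira, Lindqvist, Mendoza and Ibarra (Chief District Judge).
Among Bianchi, Halvorsen, Ferreira, Vasquez and Leclerc, on senior status before not on senior status: Bianchi, Halvorsen, Ferreira and Vasquez (on senior status) before Leclerc (not on senior status).
Among Bianchi, Halvorsen, Ferreira and Vasquez, by years on the bench (higher first): Bianchi (27 years) before Halvorsen (12 years) before Ferreira (5 years) before Vasquez (1 year).
Pereira, Lindqvist, Mendoza and Ibarra are each not on senior status, so the next rule applies.
Among Pereira, Lindqvist, Mendoza and Ibarra, by years on the bench (lower first) (reversed rule for this group): Pereira (10 years) before Lindqvist (20 years) before Mendoza (26 years) before Ibarra (30 years).
Full order: Bianchi, Halvorsen, Ferreira, Vasquez, Leclerc, Pereira, Lindqvist, Mendoza, Ibarra.

Bianchi, Halvorsen, Ferreira, Vasquez, Leclerc, Pereira, Lindqvist, Mendoza, Ibarra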